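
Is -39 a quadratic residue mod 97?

no

(-39/97)
  = (39/97)    [97 ≡ 1 mod 4 ⇒ (-1/97) = +1]
  = (97/39)    [QR: 97 ≡ 1 mod 4, sign kept]
  = (19/39)    [97 ≡ 19 mod 39]
  = -(39/19)    [QR: both ≡ 3 mod 4, sign flips]
  = -(1/19)    [39 ≡ 1 mod 19]
  = -1    [(1/19) = 1]
(-39/97) = -1, and 97 is prime, so -39 is not a quadratic residue mod 97.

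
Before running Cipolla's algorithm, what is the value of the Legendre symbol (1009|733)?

-1

Reduce the numerator: 1009 ≡ 276 (mod 733), so (1009|733) = (276|733).
Factor out 2: 276 = 2^2·69. Since 733 ≡ 5 (mod 8), (2|733) = -1, and (2|733)^2 = +1. Now have (69|733).
69 ≡ 1 (mod 4), so quadratic reciprocity gives (69|733) = (733|69). Reduce: 733 ≡ 43 (mod 69). Now have (43|69).
69 ≡ 1 (mod 4), so quadratic reciprocity gives (43|69) = (69|43). Reduce: 69 ≡ 26 (mod 43). Now have (26|43).
Factor out 2: 26 = 2·13. Since 43 ≡ 3 (mod 8), (2|43) = -1. Now have -(13|43).
13 ≡ 1 (mod 4), so quadratic reciprocity gives (13|43) = (43|13). Reduce: 43 ≡ 4 (mod 13). Now have -(4|13).
Factor out 2: 4 = 2^2. Since 13 ≡ 5 (mod 8), (2|13) = -1, and (2|13)^2 = +1. Now have -(1|13).
(1|13) = 1. Collecting the sign factors: -1.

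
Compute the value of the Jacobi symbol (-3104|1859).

1

Reduce the numerator: -3104 ≡ 614 (mod 1859), so (-3104|1859) = (614|1859).
Factor out 2: 614 = 2·307. Since 1859 ≡ 3 (mod 8), (2|1859) = -1. Now have -(307|1859).
Both 307 ≡ 3 and 1859 ≡ 3 (mod 4), so reciprocity gives (307|1859) = -(1859|307). Reduce: 1859 ≡ 17 (mod 307). Now have (17|307).
17 ≡ 1 (mod 4), so quadratic reciprocity gives (17|307) = (307|17). Reduce: 307 ≡ 1 (mod 17). Now have (1|17).
(1|17) = 1. Collecting the sign factors: 1.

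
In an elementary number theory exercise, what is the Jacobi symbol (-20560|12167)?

1

Pull out -1: (-20560|12167) = (-1|12167)·(20560|12167). Since 12167 ≡ 3 (mod 4), (-1|12167) = -1. Now have -(20560|12167).
Reduce the numerator: 20560 ≡ 8393 (mod 12167), so (20560|12167) = (8393|12167).
8393 ≡ 1 (mod 4), so quadratic reciprocity gives (8393|12167) = (12167|8393). Reduce: 12167 ≡ 3774 (mod 8393). Now have -(3774|8393).
Factor out 2: 3774 = 2·1887. Since 8393 ≡ 1 (mod 8), (2|8393) = +1. Now have -(1887|8393).
8393 ≡ 1 (mod 4), so quadratic reciprocity gives (1887|8393) = (8393|1887). Reduce: 8393 ≡ 845 (mod 1887). Now have -(845|1887).
845 ≡ 1 (mod 4), so quadratic reciprocity gives (845|1887) = (1887|845). Reduce: 1887 ≡ 197 (mod 845). Now have -(197|845).
197 ≡ 1 (mod 4), so quadratic reciprocity gives (197|845) = (845|197). Reduce: 845 ≡ 57 (mod 197). Now have -(57|197).
57 ≡ 1 (mod 4), so quadratic reciprocity gives (57|197) = (197|57). Reduce: 197 ≡ 26 (mod 57). Now have -(26|57).
Factor out 2: 26 = 2·13. Since 57 ≡ 1 (mod 8), (2|57) = +1. Now have -(13|57).
13 ≡ 1 (mod 4), so quadratic reciprocity gives (13|57) = (57|13). Reduce: 57 ≡ 5 (mod 13). Now have -(5|13).
5 ≡ 1 (mod 4), so quadratic reciprocity gives (5|13) = (13|5). Reduce: 13 ≡ 3 (mod 5). Now have -(3|5).
5 ≡ 1 (mod 4), so quadratic reciprocity gives (3|5) = (5|3). Reduce: 5 ≡ 2 (mod 3). Now have -(2|3).
Factor out 2: 2 = 2. Since 3 ≡ 3 (mod 8), (2|3) = -1. Now have (1|3).
(1|3) = 1. Collecting the sign factors: 1.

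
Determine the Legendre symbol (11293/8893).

Reduce the numerator: 11293 ≡ 2400 (mod 8893), so (11293/8893) = (2400/8893).
Factor out 2: 2400 = 2^5·75. Since 8893 ≡ 5 (mod 8), (2/8893) = -1, and (2/8893)^5 = -1. Now have -(75/8893).
8893 ≡ 1 (mod 4), so quadratic reciprocity gives (75/8893) = (8893/75). Reduce: 8893 ≡ 43 (mod 75). Now have -(43/75).
Both 43 ≡ 3 and 75 ≡ 3 (mod 4), so reciprocity gives (43/75) = -(75/43). Reduce: 75 ≡ 32 (mod 43). Now have (32/43).
Factor out 2: 32 = 2^5. Since 43 ≡ 3 (mod 8), (2/43) = -1, and (2/43)^5 = -1. Now have -(1/43).
(1/43) = 1. Collecting the sign factors: -1.

-1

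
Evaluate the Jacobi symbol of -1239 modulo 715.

1

Reduce the numerator: -1239 ≡ 191 (mod 715), so (-1239|715) = (191|715).
Both 191 ≡ 3 and 715 ≡ 3 (mod 4), so reciprocity gives (191|715) = -(715|191). Reduce: 715 ≡ 142 (mod 191). Now have -(142|191).
Factor out 2: 142 = 2·71. Since 191 ≡ 7 (mod 8), (2|191) = +1. Now have -(71|191).
Both 71 ≡ 3 and 191 ≡ 3 (mod 4), so reciprocity gives (71|191) = -(191|71). Reduce: 191 ≡ 49 (mod 71). Now have (49|71).
49 ≡ 1 (mod 4), so quadratic reciprocity gives (49|71) = (71|49). Reduce: 71 ≡ 22 (mod 49). Now have (22|49).
Factor out 2: 22 = 2·11. Since 49 ≡ 1 (mod 8), (2|49) = +1. Now have (11|49).
49 ≡ 1 (mod 4), so quadratic reciprocity gives (11|49) = (49|11). Reduce: 49 ≡ 5 (mod 11). Now have (5|11).
5 ≡ 1 (mod 4), so quadratic reciprocity gives (5|11) = (11|5). Reduce: 11 ≡ 1 (mod 5). Now have (1|5).
(1|5) = 1. Collecting the sign factors: 1.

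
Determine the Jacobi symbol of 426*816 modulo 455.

-1

By multiplicativity, (426·816 / 455) = (426 / 455)·(816 / 455).
First factor (426 / 455):
Factor out 2: 426 = 2·213. Since 455 ≡ 7 (mod 8), (2 / 455) = +1. Now have (213 / 455).
213 ≡ 1 (mod 4), so quadratic reciprocity gives (213 / 455) = (455 / 213). Reduce: 455 ≡ 29 (mod 213). Now have (29 / 213).
29 ≡ 1 (mod 4), so quadratic reciprocity gives (29 / 213) = (213 / 29). Reduce: 213 ≡ 10 (mod 29). Now have (10 / 29).
Factor out 2: 10 = 2·5. Since 29 ≡ 5 (mod 8), (2 / 29) = -1. Now have -(5 / 29).
5 ≡ 1 (mod 4), so quadratic reciprocity gives (5 / 29) = (29 / 5). Reduce: 29 ≡ 4 (mod 5). Now have -(4 / 5).
Factor out 2: 4 = 2^2. Since 5 ≡ 5 (mod 8), (2 / 5) = -1, and (2 / 5)^2 = +1. Now have -(1 / 5).
(1 / 5) = 1. Collecting the sign factors: -1.
Second factor (816 / 455):
Reduce the numerator: 816 ≡ 361 (mod 455), so (816 / 455) = (361 / 455).
361 ≡ 1 (mod 4), so quadratic reciprocity gives (361 / 455) = (455 / 361). Reduce: 455 ≡ 94 (mod 361). Now have (94 / 361).
Factor out 2: 94 = 2·47. Since 361 ≡ 1 (mod 8), (2 / 361) = +1. Now have (47 / 361).
361 ≡ 1 (mod 4), so quadratic reciprocity gives (47 / 361) = (361 / 47). Reduce: 361 ≡ 32 (mod 47). Now have (32 / 47).
Factor out 2: 32 = 2^5. Since 47 ≡ 7 (mod 8), (2 / 47) = +1, and (2 / 47)^5 = +1. Now have (1 / 47).
(1 / 47) = 1. Collecting the sign factors: 1.
Product: (-1)·(1) = -1.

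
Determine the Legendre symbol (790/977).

1

Factor out 2: 790 = 2·395. Since 977 ≡ 1 (mod 8), (2/977) = +1. Now have (395/977).
977 ≡ 1 (mod 4), so quadratic reciprocity gives (395/977) = (977/395). Reduce: 977 ≡ 187 (mod 395). Now have (187/395).
Both 187 ≡ 3 and 395 ≡ 3 (mod 4), so reciprocity gives (187/395) = -(395/187). Reduce: 395 ≡ 21 (mod 187). Now have -(21/187).
21 ≡ 1 (mod 4), so quadratic reciprocity gives (21/187) = (187/21). Reduce: 187 ≡ 19 (mod 21). Now have -(19/21).
21 ≡ 1 (mod 4), so quadratic reciprocity gives (19/21) = (21/19). Reduce: 21 ≡ 2 (mod 19). Now have -(2/19).
Factor out 2: 2 = 2. Since 19 ≡ 3 (mod 8), (2/19) = -1. Now have (1/19).
(1/19) = 1. Collecting the sign factors: 1.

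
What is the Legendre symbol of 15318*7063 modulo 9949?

By multiplicativity, (15318·7063 / 9949) = (15318 / 9949)·(7063 / 9949).
First factor (15318 / 9949):
(15318 / 9949)
  = (5369 / 9949)    [15318 ≡ 5369 mod 9949]
  = (9949 / 5369)    [QR: 5369 ≡ 1 mod 4, sign kept]
  = (4580 / 5369)    [9949 ≡ 4580 mod 5369]
  = (1145 / 5369)    [5369 ≡ 1 mod 8 ⇒ (2 / 5369)^2 = +1]
  = (5369 / 1145)    [QR: 1145 ≡ 1 mod 4, sign kept]
  = (789 / 1145)    [5369 ≡ 789 mod 1145]
  = (1145 / 789)    [QR: 789 ≡ 1 mod 4, sign kept]
  = (356 / 789)    [1145 ≡ 356 mod 789]
  = (89 / 789)    [789 ≡ 5 mod 8 ⇒ (2 / 789)^2 = +1]
  = (789 / 89)    [QR: 89 ≡ 1 mod 4, sign kept]
  = (77 / 89)    [789 ≡ 77 mod 89]
  = (89 / 77)    [QR: 77 ≡ 1 mod 4, sign kept]
  = (12 / 77)    [89 ≡ 12 mod 77]
  = (3 / 77)    [77 ≡ 5 mod 8 ⇒ (2 / 77)^2 = +1]
  = (77 / 3)    [QR: 77 ≡ 1 mod 4, sign kept]
  = (2 / 3)    [77 ≡ 2 mod 3]
  = -(1 / 3)    [3 ≡ 3 mod 8 ⇒ (2 / 3) = -1]
  = -1    [(1 / 3) = 1]
Second factor (7063 / 9949):
(7063 / 9949)
  = (9949 / 7063)    [QR: 9949 ≡ 1 mod 4, sign kept]
  = (2886 / 7063)    [9949 ≡ 2886 mod 7063]
  = (1443 / 7063)    [7063 ≡ 7 mod 8 ⇒ (2 / 7063) = +1]
  = -(7063 / 1443)    [QR: both ≡ 3 mod 4, sign flips]
  = -(1291 / 1443)    [7063 ≡ 1291 mod 1443]
  = (1443 / 1291)    [QR: both ≡ 3 mod 4, sign flips]
  = (152 / 1291)    [1443 ≡ 152 mod 1291]
  = -(19 / 1291)    [1291 ≡ 3 mod 8 ⇒ (2 / 1291)^3 = -1]
  = (1291 / 19)    [QR: both ≡ 3 mod 4, sign flips]
  = (18 / 19)    [1291 ≡ 18 mod 19]
  = -(9 / 19)    [19 ≡ 3 mod 8 ⇒ (2 / 19) = -1]
  = -(19 / 9)    [QR: 9 ≡ 1 mod 4, sign kept]
  = -(1 / 9)    [19 ≡ 1 mod 9]
  = -1    [(1 / 9) = 1]
Product: (-1)·(-1) = 1.

1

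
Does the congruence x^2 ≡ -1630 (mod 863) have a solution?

yes

Reduce the numerator: -1630 ≡ 96 (mod 863), so (-1630/863) = (96/863).
Factor out 2: 96 = 2^5·3. Since 863 ≡ 7 (mod 8), (2/863) = +1, and (2/863)^5 = +1. Now have (3/863).
Both 3 ≡ 3 and 863 ≡ 3 (mod 4), so reciprocity gives (3/863) = -(863/3). Reduce: 863 ≡ 2 (mod 3). Now have -(2/3).
Factor out 2: 2 = 2. Since 3 ≡ 3 (mod 8), (2/3) = -1. Now have (1/3).
(1/3) = 1. Collecting the sign factors: 1.
(-1630/863) = 1, and 863 is prime, so -1630 is a quadratic residue mod 863.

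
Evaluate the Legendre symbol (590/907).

-1

(590/907)
  = -(295/907)    [907 ≡ 3 mod 8 ⇒ (2/907) = -1]
  = (907/295)    [QR: both ≡ 3 mod 4, sign flips]
  = (22/295)    [907 ≡ 22 mod 295]
  = (11/295)    [295 ≡ 7 mod 8 ⇒ (2/295) = +1]
  = -(295/11)    [QR: both ≡ 3 mod 4, sign flips]
  = -(9/11)    [295 ≡ 9 mod 11]
  = -(11/9)    [QR: 9 ≡ 1 mod 4, sign kept]
  = -(2/9)    [11 ≡ 2 mod 9]
  = -(1/9)    [9 ≡ 1 mod 8 ⇒ (2/9) = +1]
  = -1    [(1/9) = 1]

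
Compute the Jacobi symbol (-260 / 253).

1

(-260 / 253)
  = (260 / 253)    [253 ≡ 1 mod 4 ⇒ (-1 / 253) = +1]
  = (7 / 253)    [260 ≡ 7 mod 253]
  = (253 / 7)    [QR: 253 ≡ 1 mod 4, sign kept]
  = (1 / 7)    [253 ≡ 1 mod 7]
  = 1    [(1 / 7) = 1]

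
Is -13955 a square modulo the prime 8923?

no

Reduce the numerator: -13955 ≡ 3891 (mod 8923), so (-13955|8923) = (3891|8923).
Both 3891 ≡ 3 and 8923 ≡ 3 (mod 4), so reciprocity gives (3891|8923) = -(8923|3891). Reduce: 8923 ≡ 1141 (mod 3891). Now have -(1141|3891).
1141 ≡ 1 (mod 4), so quadratic reciprocity gives (1141|3891) = (3891|1141). Reduce: 3891 ≡ 468 (mod 1141). Now have -(468|1141).
Factor out 2: 468 = 2^2·117. Since 1141 ≡ 5 (mod 8), (2|1141) = -1, and (2|1141)^2 = +1. Now have -(117|1141).
117 ≡ 1 (mod 4), so quadratic reciprocity gives (117|1141) = (1141|117). Reduce: 1141 ≡ 88 (mod 117). Now have -(88|117).
Factor out 2: 88 = 2^3·11. Since 117 ≡ 5 (mod 8), (2|117) = -1, and (2|117)^3 = -1. Now have (11|117).
117 ≡ 1 (mod 4), so quadratic reciprocity gives (11|117) = (117|11). Reduce: 117 ≡ 7 (mod 11). Now have (7|11).
Both 7 ≡ 3 and 11 ≡ 3 (mod 4), so reciprocity gives (7|11) = -(11|7). Reduce: 11 ≡ 4 (mod 7). Now have -(4|7).
Factor out 2: 4 = 2^2. Since 7 ≡ 7 (mod 8), (2|7) = +1, and (2|7)^2 = +1. Now have -(1|7).
(1|7) = 1. Collecting the sign factors: -1.
(-13955|8923) = -1, and 8923 is prime, so -13955 is not a quadratic residue mod 8923.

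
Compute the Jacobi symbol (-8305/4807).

0

(-8305/4807)
  = -(8305/4807)    [4807 ≡ 3 mod 4 ⇒ (-1/4807) = -1]
  = -(3498/4807)    [8305 ≡ 3498 mod 4807]
  = -(1749/4807)    [4807 ≡ 7 mod 8 ⇒ (2/4807) = +1]
  = -(4807/1749)    [QR: 1749 ≡ 1 mod 4, sign kept]
  = -(1309/1749)    [4807 ≡ 1309 mod 1749]
  = -(1749/1309)    [QR: 1309 ≡ 1 mod 4, sign kept]
  = -(440/1309)    [1749 ≡ 440 mod 1309]
  = (55/1309)    [1309 ≡ 5 mod 8 ⇒ (2/1309)^3 = -1]
  = (1309/55)    [QR: 1309 ≡ 1 mod 4, sign kept]
  = (44/55)    [1309 ≡ 44 mod 55]
  = (11/55)    [55 ≡ 7 mod 8 ⇒ (2/55)^2 = +1]
  = -(55/11)    [QR: both ≡ 3 mod 4, sign flips]
  = -(0/11)    [55 ≡ 0 mod 11]
  = 0    [numerator 0, gcd > 1]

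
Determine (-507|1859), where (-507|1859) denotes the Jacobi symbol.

(-507|1859)
  = (1352|1859)    [-507 ≡ 1352 mod 1859]
  = -(169|1859)    [1859 ≡ 3 mod 8 ⇒ (2|1859)^3 = -1]
  = -(1859|169)    [QR: 169 ≡ 1 mod 4, sign kept]
  = -(0|169)    [1859 ≡ 0 mod 169]
  = 0    [numerator 0, gcd > 1]

0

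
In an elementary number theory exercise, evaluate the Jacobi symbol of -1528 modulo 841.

(-1528/841)
  = (154/841)    [-1528 ≡ 154 mod 841]
  = (77/841)    [841 ≡ 1 mod 8 ⇒ (2/841) = +1]
  = (841/77)    [QR: 77 ≡ 1 mod 4, sign kept]
  = (71/77)    [841 ≡ 71 mod 77]
  = (77/71)    [QR: 77 ≡ 1 mod 4, sign kept]
  = (6/71)    [77 ≡ 6 mod 71]
  = (3/71)    [71 ≡ 7 mod 8 ⇒ (2/71) = +1]
  = -(71/3)    [QR: both ≡ 3 mod 4, sign flips]
  = -(2/3)    [71 ≡ 2 mod 3]
  = (1/3)    [3 ≡ 3 mod 8 ⇒ (2/3) = -1]
  = 1    [(1/3) = 1]

1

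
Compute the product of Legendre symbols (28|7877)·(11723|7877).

1

By multiplicativity, (28·11723|7877) = (28|7877)·(11723|7877).
First factor (28|7877):
(28|7877)
  = (7|7877)    [7877 ≡ 5 mod 8 ⇒ (2|7877)^2 = +1]
  = (7877|7)    [QR: 7877 ≡ 1 mod 4, sign kept]
  = (2|7)    [7877 ≡ 2 mod 7]
  = (1|7)    [7 ≡ 7 mod 8 ⇒ (2|7) = +1]
  = 1    [(1|7) = 1]
Second factor (11723|7877):
(11723|7877)
  = (3846|7877)    [11723 ≡ 3846 mod 7877]
  = -(1923|7877)    [7877 ≡ 5 mod 8 ⇒ (2|7877) = -1]
  = -(7877|1923)    [QR: 7877 ≡ 1 mod 4, sign kept]
  = -(185|1923)    [7877 ≡ 185 mod 1923]
  = -(1923|185)    [QR: 185 ≡ 1 mod 4, sign kept]
  = -(73|185)    [1923 ≡ 73 mod 185]
  = -(185|73)    [QR: 73 ≡ 1 mod 4, sign kept]
  = -(39|73)    [185 ≡ 39 mod 73]
  = -(73|39)    [QR: 73 ≡ 1 mod 4, sign kept]
  = -(34|39)    [73 ≡ 34 mod 39]
  = -(17|39)    [39 ≡ 7 mod 8 ⇒ (2|39) = +1]
  = -(39|17)    [QR: 17 ≡ 1 mod 4, sign kept]
  = -(5|17)    [39 ≡ 5 mod 17]
  = -(17|5)    [QR: 5 ≡ 1 mod 4, sign kept]
  = -(2|5)    [17 ≡ 2 mod 5]
  = (1|5)    [5 ≡ 5 mod 8 ⇒ (2|5) = -1]
  = 1    [(1|5) = 1]
Product: (1)·(1) = 1.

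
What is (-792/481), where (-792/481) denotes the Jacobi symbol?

-1

(-792/481)
  = (170/481)    [-792 ≡ 170 mod 481]
  = (85/481)    [481 ≡ 1 mod 8 ⇒ (2/481) = +1]
  = (481/85)    [QR: 85 ≡ 1 mod 4, sign kept]
  = (56/85)    [481 ≡ 56 mod 85]
  = -(7/85)    [85 ≡ 5 mod 8 ⇒ (2/85)^3 = -1]
  = -(85/7)    [QR: 85 ≡ 1 mod 4, sign kept]
  = -(1/7)    [85 ≡ 1 mod 7]
  = -1    [(1/7) = 1]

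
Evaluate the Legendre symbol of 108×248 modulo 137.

1

By multiplicativity, (108·248/137) = (108/137)·(248/137).
First factor (108/137):
Factor out 2: 108 = 2^2·27. Since 137 ≡ 1 (mod 8), (2/137) = +1, and (2/137)^2 = +1. Now have (27/137).
137 ≡ 1 (mod 4), so quadratic reciprocity gives (27/137) = (137/27). Reduce: 137 ≡ 2 (mod 27). Now have (2/27).
Factor out 2: 2 = 2. Since 27 ≡ 3 (mod 8), (2/27) = -1. Now have -(1/27).
(1/27) = 1. Collecting the sign factors: -1.
Second factor (248/137):
Reduce the numerator: 248 ≡ 111 (mod 137), so (248/137) = (111/137).
137 ≡ 1 (mod 4), so quadratic reciprocity gives (111/137) = (137/111). Reduce: 137 ≡ 26 (mod 111). Now have (26/111).
Factor out 2: 26 = 2·13. Since 111 ≡ 7 (mod 8), (2/111) = +1. Now have (13/111).
13 ≡ 1 (mod 4), so quadratic reciprocity gives (13/111) = (111/13). Reduce: 111 ≡ 7 (mod 13). Now have (7/13).
13 ≡ 1 (mod 4), so quadratic reciprocity gives (7/13) = (13/7). Reduce: 13 ≡ 6 (mod 7). Now have (6/7).
Factor out 2: 6 = 2·3. Since 7 ≡ 7 (mod 8), (2/7) = +1. Now have (3/7).
Both 3 ≡ 3 and 7 ≡ 3 (mod 4), so reciprocity gives (3/7) = -(7/3). Reduce: 7 ≡ 1 (mod 3). Now have -(1/3).
(1/3) = 1. Collecting the sign factors: -1.
Product: (-1)·(-1) = 1.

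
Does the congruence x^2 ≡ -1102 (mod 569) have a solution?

(-1102|569)
  = (36|569)    [-1102 ≡ 36 mod 569]
  = (9|569)    [569 ≡ 1 mod 8 ⇒ (2|569)^2 = +1]
  = (569|9)    [QR: 9 ≡ 1 mod 4, sign kept]
  = (2|9)    [569 ≡ 2 mod 9]
  = (1|9)    [9 ≡ 1 mod 8 ⇒ (2|9) = +1]
  = 1    [(1|9) = 1]
The Legendre symbol is 1, so x^2 ≡ -1102 (mod 569) has solution.

yes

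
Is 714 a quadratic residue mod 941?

(714/941)
  = -(357/941)    [941 ≡ 5 mod 8 ⇒ (2/941) = -1]
  = -(941/357)    [QR: 357 ≡ 1 mod 4, sign kept]
  = -(227/357)    [941 ≡ 227 mod 357]
  = -(357/227)    [QR: 357 ≡ 1 mod 4, sign kept]
  = -(130/227)    [357 ≡ 130 mod 227]
  = (65/227)    [227 ≡ 3 mod 8 ⇒ (2/227) = -1]
  = (227/65)    [QR: 65 ≡ 1 mod 4, sign kept]
  = (32/65)    [227 ≡ 32 mod 65]
  = (1/65)    [65 ≡ 1 mod 8 ⇒ (2/65)^5 = +1]
  = 1    [(1/65) = 1]
(714/941) = 1, and 941 is prime, so 714 is a quadratic residue mod 941.

yes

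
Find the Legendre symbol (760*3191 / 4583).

By multiplicativity, (760·3191 / 4583) = (760 / 4583)·(3191 / 4583).
First factor (760 / 4583):
Factor out 2: 760 = 2^3·95. Since 4583 ≡ 7 (mod 8), (2 / 4583) = +1, and (2 / 4583)^3 = +1. Now have (95 / 4583).
Both 95 ≡ 3 and 4583 ≡ 3 (mod 4), so reciprocity gives (95 / 4583) = -(4583 / 95). Reduce: 4583 ≡ 23 (mod 95). Now have -(23 / 95).
Both 23 ≡ 3 and 95 ≡ 3 (mod 4), so reciprocity gives (23 / 95) = -(95 / 23). Reduce: 95 ≡ 3 (mod 23). Now have (3 / 23).
Both 3 ≡ 3 and 23 ≡ 3 (mod 4), so reciprocity gives (3 / 23) = -(23 / 3). Reduce: 23 ≡ 2 (mod 3). Now have -(2 / 3).
Factor out 2: 2 = 2. Since 3 ≡ 3 (mod 8), (2 / 3) = -1. Now have (1 / 3).
(1 / 3) = 1. Collecting the sign factors: 1.
Second factor (3191 / 4583):
Both 3191 ≡ 3 and 4583 ≡ 3 (mod 4), so reciprocity gives (3191 / 4583) = -(4583 / 3191). Reduce: 4583 ≡ 1392 (mod 3191). Now have -(1392 / 3191).
Factor out 2: 1392 = 2^4·87. Since 3191 ≡ 7 (mod 8), (2 / 3191) = +1, and (2 / 3191)^4 = +1. Now have -(87 / 3191).
Both 87 ≡ 3 and 3191 ≡ 3 (mod 4), so reciprocity gives (87 / 3191) = -(3191 / 87). Reduce: 3191 ≡ 59 (mod 87). Now have (59 / 87).
Both 59 ≡ 3 and 87 ≡ 3 (mod 4), so reciprocity gives (59 / 87) = -(87 / 59). Reduce: 87 ≡ 28 (mod 59). Now have -(28 / 59).
Factor out 2: 28 = 2^2·7. Since 59 ≡ 3 (mod 8), (2 / 59) = -1, and (2 / 59)^2 = +1. Now have -(7 / 59).
Both 7 ≡ 3 and 59 ≡ 3 (mod 4), so reciprocity gives (7 / 59) = -(59 / 7). Reduce: 59 ≡ 3 (mod 7). Now have (3 / 7).
Both 3 ≡ 3 and 7 ≡ 3 (mod 4), so reciprocity gives (3 / 7) = -(7 / 3). Reduce: 7 ≡ 1 (mod 3). Now have -(1 / 3).
(1 / 3) = 1. Collecting the sign factors: -1.
Product: (1)·(-1) = -1.

-1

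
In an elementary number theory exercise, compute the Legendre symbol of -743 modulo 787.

1

Reduce the numerator: -743 ≡ 44 (mod 787), so (-743/787) = (44/787).
Factor out 2: 44 = 2^2·11. Since 787 ≡ 3 (mod 8), (2/787) = -1, and (2/787)^2 = +1. Now have (11/787).
Both 11 ≡ 3 and 787 ≡ 3 (mod 4), so reciprocity gives (11/787) = -(787/11). Reduce: 787 ≡ 6 (mod 11). Now have -(6/11).
Factor out 2: 6 = 2·3. Since 11 ≡ 3 (mod 8), (2/11) = -1. Now have (3/11).
Both 3 ≡ 3 and 11 ≡ 3 (mod 4), so reciprocity gives (3/11) = -(11/3). Reduce: 11 ≡ 2 (mod 3). Now have -(2/3).
Factor out 2: 2 = 2. Since 3 ≡ 3 (mod 8), (2/3) = -1. Now have (1/3).
(1/3) = 1. Collecting the sign factors: 1.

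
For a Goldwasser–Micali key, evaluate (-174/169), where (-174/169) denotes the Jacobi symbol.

1

(-174/169)
  = (164/169)    [-174 ≡ 164 mod 169]
  = (41/169)    [169 ≡ 1 mod 8 ⇒ (2/169)^2 = +1]
  = (169/41)    [QR: 41 ≡ 1 mod 4, sign kept]
  = (5/41)    [169 ≡ 5 mod 41]
  = (41/5)    [QR: 5 ≡ 1 mod 4, sign kept]
  = (1/5)    [41 ≡ 1 mod 5]
  = 1    [(1/5) = 1]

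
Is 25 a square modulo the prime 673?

yes

25 ≡ 1 (mod 4), so quadratic reciprocity gives (25/673) = (673/25). Reduce: 673 ≡ 23 (mod 25). Now have (23/25).
25 ≡ 1 (mod 4), so quadratic reciprocity gives (23/25) = (25/23). Reduce: 25 ≡ 2 (mod 23). Now have (2/23).
Factor out 2: 2 = 2. Since 23 ≡ 7 (mod 8), (2/23) = +1. Now have (1/23).
(1/23) = 1. Collecting the sign factors: 1.
(25/673) = 1, and 673 is prime, so 25 is a quadratic residue mod 673.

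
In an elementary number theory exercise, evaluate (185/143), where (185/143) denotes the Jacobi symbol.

(185/143)
  = (42/143)    [185 ≡ 42 mod 143]
  = (21/143)    [143 ≡ 7 mod 8 ⇒ (2/143) = +1]
  = (143/21)    [QR: 21 ≡ 1 mod 4, sign kept]
  = (17/21)    [143 ≡ 17 mod 21]
  = (21/17)    [QR: 17 ≡ 1 mod 4, sign kept]
  = (4/17)    [21 ≡ 4 mod 17]
  = (1/17)    [17 ≡ 1 mod 8 ⇒ (2/17)^2 = +1]
  = 1    [(1/17) = 1]

1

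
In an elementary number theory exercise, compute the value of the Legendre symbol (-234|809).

(-234|809)
  = (575|809)    [-234 ≡ 575 mod 809]
  = (809|575)    [QR: 809 ≡ 1 mod 4, sign kept]
  = (234|575)    [809 ≡ 234 mod 575]
  = (117|575)    [575 ≡ 7 mod 8 ⇒ (2|575) = +1]
  = (575|117)    [QR: 117 ≡ 1 mod 4, sign kept]
  = (107|117)    [575 ≡ 107 mod 117]
  = (117|107)    [QR: 117 ≡ 1 mod 4, sign kept]
  = (10|107)    [117 ≡ 10 mod 107]
  = -(5|107)    [107 ≡ 3 mod 8 ⇒ (2|107) = -1]
  = -(107|5)    [QR: 5 ≡ 1 mod 4, sign kept]
  = -(2|5)    [107 ≡ 2 mod 5]
  = (1|5)    [5 ≡ 5 mod 8 ⇒ (2|5) = -1]
  = 1    [(1|5) = 1]

1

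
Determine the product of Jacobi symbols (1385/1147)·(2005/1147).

1

By multiplicativity, (1385·2005/1147) = (1385/1147)·(2005/1147).
First factor (1385/1147):
Reduce the numerator: 1385 ≡ 238 (mod 1147), so (1385/1147) = (238/1147).
Factor out 2: 238 = 2·119. Since 1147 ≡ 3 (mod 8), (2/1147) = -1. Now have -(119/1147).
Both 119 ≡ 3 and 1147 ≡ 3 (mod 4), so reciprocity gives (119/1147) = -(1147/119). Reduce: 1147 ≡ 76 (mod 119). Now have (76/119).
Factor out 2: 76 = 2^2·19. Since 119 ≡ 7 (mod 8), (2/119) = +1, and (2/119)^2 = +1. Now have (19/119).
Both 19 ≡ 3 and 119 ≡ 3 (mod 4), so reciprocity gives (19/119) = -(119/19). Reduce: 119 ≡ 5 (mod 19). Now have -(5/19).
5 ≡ 1 (mod 4), so quadratic reciprocity gives (5/19) = (19/5). Reduce: 19 ≡ 4 (mod 5). Now have -(4/5).
Factor out 2: 4 = 2^2. Since 5 ≡ 5 (mod 8), (2/5) = -1, and (2/5)^2 = +1. Now have -(1/5).
(1/5) = 1. Collecting the sign factors: -1.
Second factor (2005/1147):
Reduce the numerator: 2005 ≡ 858 (mod 1147), so (2005/1147) = (858/1147).
Factor out 2: 858 = 2·429. Since 1147 ≡ 3 (mod 8), (2/1147) = -1. Now have -(429/1147).
429 ≡ 1 (mod 4), so quadratic reciprocity gives (429/1147) = (1147/429). Reduce: 1147 ≡ 289 (mod 429). Now have -(289/429).
289 ≡ 1 (mod 4), so quadratic reciprocity gives (289/429) = (429/289). Reduce: 429 ≡ 140 (mod 289). Now have -(140/289).
Factor out 2: 140 = 2^2·35. Since 289 ≡ 1 (mod 8), (2/289) = +1, and (2/289)^2 = +1. Now have -(35/289).
289 ≡ 1 (mod 4), so quadratic reciprocity gives (35/289) = (289/35). Reduce: 289 ≡ 9 (mod 35). Now have -(9/35).
9 ≡ 1 (mod 4), so quadratic reciprocity gives (9/35) = (35/9). Reduce: 35 ≡ 8 (mod 9). Now have -(8/9).
Factor out 2: 8 = 2^3. Since 9 ≡ 1 (mod 8), (2/9) = +1, and (2/9)^3 = +1. Now have -(1/9).
(1/9) = 1. Collecting the sign factors: -1.
Product: (-1)·(-1) = 1.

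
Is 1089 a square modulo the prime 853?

yes

(1089/853)
  = (236/853)    [1089 ≡ 236 mod 853]
  = (59/853)    [853 ≡ 5 mod 8 ⇒ (2/853)^2 = +1]
  = (853/59)    [QR: 853 ≡ 1 mod 4, sign kept]
  = (27/59)    [853 ≡ 27 mod 59]
  = -(59/27)    [QR: both ≡ 3 mod 4, sign flips]
  = -(5/27)    [59 ≡ 5 mod 27]
  = -(27/5)    [QR: 5 ≡ 1 mod 4, sign kept]
  = -(2/5)    [27 ≡ 2 mod 5]
  = (1/5)    [5 ≡ 5 mod 8 ⇒ (2/5) = -1]
  = 1    [(1/5) = 1]
The Legendre symbol is 1, so x^2 ≡ 1089 (mod 853) has solution.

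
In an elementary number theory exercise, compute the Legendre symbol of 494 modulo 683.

(494 / 683)
  = -(247 / 683)    [683 ≡ 3 mod 8 ⇒ (2 / 683) = -1]
  = (683 / 247)    [QR: both ≡ 3 mod 4, sign flips]
  = (189 / 247)    [683 ≡ 189 mod 247]
  = (247 / 189)    [QR: 189 ≡ 1 mod 4, sign kept]
  = (58 / 189)    [247 ≡ 58 mod 189]
  = -(29 / 189)    [189 ≡ 5 mod 8 ⇒ (2 / 189) = -1]
  = -(189 / 29)    [QR: 29 ≡ 1 mod 4, sign kept]
  = -(15 / 29)    [189 ≡ 15 mod 29]
  = -(29 / 15)    [QR: 29 ≡ 1 mod 4, sign kept]
  = -(14 / 15)    [29 ≡ 14 mod 15]
  = -(7 / 15)    [15 ≡ 7 mod 8 ⇒ (2 / 15) = +1]
  = (15 / 7)    [QR: both ≡ 3 mod 4, sign flips]
  = (1 / 7)    [15 ≡ 1 mod 7]
  = 1    [(1 / 7) = 1]

1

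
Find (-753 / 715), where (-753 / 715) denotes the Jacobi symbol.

1

(-753 / 715)
  = (677 / 715)    [-753 ≡ 677 mod 715]
  = (715 / 677)    [QR: 677 ≡ 1 mod 4, sign kept]
  = (38 / 677)    [715 ≡ 38 mod 677]
  = -(19 / 677)    [677 ≡ 5 mod 8 ⇒ (2 / 677) = -1]
  = -(677 / 19)    [QR: 677 ≡ 1 mod 4, sign kept]
  = -(12 / 19)    [677 ≡ 12 mod 19]
  = -(3 / 19)    [19 ≡ 3 mod 8 ⇒ (2 / 19)^2 = +1]
  = (19 / 3)    [QR: both ≡ 3 mod 4, sign flips]
  = (1 / 3)    [19 ≡ 1 mod 3]
  = 1    [(1 / 3) = 1]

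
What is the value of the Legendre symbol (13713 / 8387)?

Reduce the numerator: 13713 ≡ 5326 (mod 8387), so (13713 / 8387) = (5326 / 8387).
Factor out 2: 5326 = 2·2663. Since 8387 ≡ 3 (mod 8), (2 / 8387) = -1. Now have -(2663 / 8387).
Both 2663 ≡ 3 and 8387 ≡ 3 (mod 4), so reciprocity gives (2663 / 8387) = -(8387 / 2663). Reduce: 8387 ≡ 398 (mod 2663). Now have (398 / 2663).
Factor out 2: 398 = 2·199. Since 2663 ≡ 7 (mod 8), (2 / 2663) = +1. Now have (199 / 2663).
Both 199 ≡ 3 and 2663 ≡ 3 (mod 4), so reciprocity gives (199 / 2663) = -(2663 / 199). Reduce: 2663 ≡ 76 (mod 199). Now have -(76 / 199).
Factor out 2: 76 = 2^2·19. Since 199 ≡ 7 (mod 8), (2 / 199) = +1, and (2 / 199)^2 = +1. Now have -(19 / 199).
Both 19 ≡ 3 and 199 ≡ 3 (mod 4), so reciprocity gives (19 / 199) = -(199 / 19). Reduce: 199 ≡ 9 (mod 19). Now have (9 / 19).
9 ≡ 1 (mod 4), so quadratic reciprocity gives (9 / 19) = (19 / 9). Reduce: 19 ≡ 1 (mod 9). Now have (1 / 9).
(1 / 9) = 1. Collecting the sign factors: 1.

1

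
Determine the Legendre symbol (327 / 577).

(327 / 577)
  = (577 / 327)    [QR: 577 ≡ 1 mod 4, sign kept]
  = (250 / 327)    [577 ≡ 250 mod 327]
  = (125 / 327)    [327 ≡ 7 mod 8 ⇒ (2 / 327) = +1]
  = (327 / 125)    [QR: 125 ≡ 1 mod 4, sign kept]
  = (77 / 125)    [327 ≡ 77 mod 125]
  = (125 / 77)    [QR: 77 ≡ 1 mod 4, sign kept]
  = (48 / 77)    [125 ≡ 48 mod 77]
  = (3 / 77)    [77 ≡ 5 mod 8 ⇒ (2 / 77)^4 = +1]
  = (77 / 3)    [QR: 77 ≡ 1 mod 4, sign kept]
  = (2 / 3)    [77 ≡ 2 mod 3]
  = -(1 / 3)    [3 ≡ 3 mod 8 ⇒ (2 / 3) = -1]
  = -1    [(1 / 3) = 1]

-1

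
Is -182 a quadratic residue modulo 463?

no

(-182/463)
  = (281/463)    [-182 ≡ 281 mod 463]
  = (463/281)    [QR: 281 ≡ 1 mod 4, sign kept]
  = (182/281)    [463 ≡ 182 mod 281]
  = (91/281)    [281 ≡ 1 mod 8 ⇒ (2/281) = +1]
  = (281/91)    [QR: 281 ≡ 1 mod 4, sign kept]
  = (8/91)    [281 ≡ 8 mod 91]
  = -(1/91)    [91 ≡ 3 mod 8 ⇒ (2/91)^3 = -1]
  = -1    [(1/91) = 1]
(-182/463) = -1, and 463 is prime, so -182 is not a quadratic residue mod 463.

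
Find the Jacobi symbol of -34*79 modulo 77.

1

By multiplicativity, (-34·79/77) = (-34/77)·(79/77).
First factor (-34/77):
Reduce the numerator: -34 ≡ 43 (mod 77), so (-34/77) = (43/77).
77 ≡ 1 (mod 4), so quadratic reciprocity gives (43/77) = (77/43). Reduce: 77 ≡ 34 (mod 43). Now have (34/43).
Factor out 2: 34 = 2·17. Since 43 ≡ 3 (mod 8), (2/43) = -1. Now have -(17/43).
17 ≡ 1 (mod 4), so quadratic reciprocity gives (17/43) = (43/17). Reduce: 43 ≡ 9 (mod 17). Now have -(9/17).
9 ≡ 1 (mod 4), so quadratic reciprocity gives (9/17) = (17/9). Reduce: 17 ≡ 8 (mod 9). Now have -(8/9).
Factor out 2: 8 = 2^3. Since 9 ≡ 1 (mod 8), (2/9) = +1, and (2/9)^3 = +1. Now have -(1/9).
(1/9) = 1. Collecting the sign factors: -1.
Second factor (79/77):
Reduce the numerator: 79 ≡ 2 (mod 77), so (79/77) = (2/77).
Factor out 2: 2 = 2. Since 77 ≡ 5 (mod 8), (2/77) = -1. Now have -(1/77).
(1/77) = 1. Collecting the sign factors: -1.
Product: (-1)·(-1) = 1.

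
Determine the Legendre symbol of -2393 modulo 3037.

-1

(-2393/3037)
  = (2393/3037)    [3037 ≡ 1 mod 4 ⇒ (-1/3037) = +1]
  = (3037/2393)    [QR: 2393 ≡ 1 mod 4, sign kept]
  = (644/2393)    [3037 ≡ 644 mod 2393]
  = (161/2393)    [2393 ≡ 1 mod 8 ⇒ (2/2393)^2 = +1]
  = (2393/161)    [QR: 161 ≡ 1 mod 4, sign kept]
  = (139/161)    [2393 ≡ 139 mod 161]
  = (161/139)    [QR: 161 ≡ 1 mod 4, sign kept]
  = (22/139)    [161 ≡ 22 mod 139]
  = -(11/139)    [139 ≡ 3 mod 8 ⇒ (2/139) = -1]
  = (139/11)    [QR: both ≡ 3 mod 4, sign flips]
  = (7/11)    [139 ≡ 7 mod 11]
  = -(11/7)    [QR: both ≡ 3 mod 4, sign flips]
  = -(4/7)    [11 ≡ 4 mod 7]
  = -(1/7)    [7 ≡ 7 mod 8 ⇒ (2/7)^2 = +1]
  = -1    [(1/7) = 1]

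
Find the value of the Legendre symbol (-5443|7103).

1

Reduce the numerator: -5443 ≡ 1660 (mod 7103), so (-5443|7103) = (1660|7103).
Factor out 2: 1660 = 2^2·415. Since 7103 ≡ 7 (mod 8), (2|7103) = +1, and (2|7103)^2 = +1. Now have (415|7103).
Both 415 ≡ 3 and 7103 ≡ 3 (mod 4), so reciprocity gives (415|7103) = -(7103|415). Reduce: 7103 ≡ 48 (mod 415). Now have -(48|415).
Factor out 2: 48 = 2^4·3. Since 415 ≡ 7 (mod 8), (2|415) = +1, and (2|415)^4 = +1. Now have -(3|415).
Both 3 ≡ 3 and 415 ≡ 3 (mod 4), so reciprocity gives (3|415) = -(415|3). Reduce: 415 ≡ 1 (mod 3). Now have (1|3).
(1|3) = 1. Collecting the sign factors: 1.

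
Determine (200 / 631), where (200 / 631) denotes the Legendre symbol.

1

(200 / 631)
  = (25 / 631)    [631 ≡ 7 mod 8 ⇒ (2 / 631)^3 = +1]
  = (631 / 25)    [QR: 25 ≡ 1 mod 4, sign kept]
  = (6 / 25)    [631 ≡ 6 mod 25]
  = (3 / 25)    [25 ≡ 1 mod 8 ⇒ (2 / 25) = +1]
  = (25 / 3)    [QR: 25 ≡ 1 mod 4, sign kept]
  = (1 / 3)    [25 ≡ 1 mod 3]
  = 1    [(1 / 3) = 1]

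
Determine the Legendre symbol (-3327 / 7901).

(-3327 / 7901)
  = (4574 / 7901)    [-3327 ≡ 4574 mod 7901]
  = -(2287 / 7901)    [7901 ≡ 5 mod 8 ⇒ (2 / 7901) = -1]
  = -(7901 / 2287)    [QR: 7901 ≡ 1 mod 4, sign kept]
  = -(1040 / 2287)    [7901 ≡ 1040 mod 2287]
  = -(65 / 2287)    [2287 ≡ 7 mod 8 ⇒ (2 / 2287)^4 = +1]
  = -(2287 / 65)    [QR: 65 ≡ 1 mod 4, sign kept]
  = -(12 / 65)    [2287 ≡ 12 mod 65]
  = -(3 / 65)    [65 ≡ 1 mod 8 ⇒ (2 / 65)^2 = +1]
  = -(65 / 3)    [QR: 65 ≡ 1 mod 4, sign kept]
  = -(2 / 3)    [65 ≡ 2 mod 3]
  = (1 / 3)    [3 ≡ 3 mod 8 ⇒ (2 / 3) = -1]
  = 1    [(1 / 3) = 1]

1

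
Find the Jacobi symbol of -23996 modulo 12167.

1

Reduce the numerator: -23996 ≡ 338 (mod 12167), so (-23996/12167) = (338/12167).
Factor out 2: 338 = 2·169. Since 12167 ≡ 7 (mod 8), (2/12167) = +1. Now have (169/12167).
169 ≡ 1 (mod 4), so quadratic reciprocity gives (169/12167) = (12167/169). Reduce: 12167 ≡ 168 (mod 169). Now have (168/169).
Factor out 2: 168 = 2^3·21. Since 169 ≡ 1 (mod 8), (2/169) = +1, and (2/169)^3 = +1. Now have (21/169).
21 ≡ 1 (mod 4), so quadratic reciprocity gives (21/169) = (169/21). Reduce: 169 ≡ 1 (mod 21). Now have (1/21).
(1/21) = 1. Collecting the sign factors: 1.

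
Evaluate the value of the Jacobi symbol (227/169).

1

(227/169)
  = (58/169)    [227 ≡ 58 mod 169]
  = (29/169)    [169 ≡ 1 mod 8 ⇒ (2/169) = +1]
  = (169/29)    [QR: 29 ≡ 1 mod 4, sign kept]
  = (24/29)    [169 ≡ 24 mod 29]
  = -(3/29)    [29 ≡ 5 mod 8 ⇒ (2/29)^3 = -1]
  = -(29/3)    [QR: 29 ≡ 1 mod 4, sign kept]
  = -(2/3)    [29 ≡ 2 mod 3]
  = (1/3)    [3 ≡ 3 mod 8 ⇒ (2/3) = -1]
  = 1    [(1/3) = 1]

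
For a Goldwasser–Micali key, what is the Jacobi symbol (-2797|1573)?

-1

(-2797|1573)
  = (349|1573)    [-2797 ≡ 349 mod 1573]
  = (1573|349)    [QR: 349 ≡ 1 mod 4, sign kept]
  = (177|349)    [1573 ≡ 177 mod 349]
  = (349|177)    [QR: 177 ≡ 1 mod 4, sign kept]
  = (172|177)    [349 ≡ 172 mod 177]
  = (43|177)    [177 ≡ 1 mod 8 ⇒ (2|177)^2 = +1]
  = (177|43)    [QR: 177 ≡ 1 mod 4, sign kept]
  = (5|43)    [177 ≡ 5 mod 43]
  = (43|5)    [QR: 5 ≡ 1 mod 4, sign kept]
  = (3|5)    [43 ≡ 3 mod 5]
  = (5|3)    [QR: 5 ≡ 1 mod 4, sign kept]
  = (2|3)    [5 ≡ 2 mod 3]
  = -(1|3)    [3 ≡ 3 mod 8 ⇒ (2|3) = -1]
  = -1    [(1|3) = 1]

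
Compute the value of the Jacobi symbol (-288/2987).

1

Reduce the numerator: -288 ≡ 2699 (mod 2987), so (-288/2987) = (2699/2987).
Both 2699 ≡ 3 and 2987 ≡ 3 (mod 4), so reciprocity gives (2699/2987) = -(2987/2699). Reduce: 2987 ≡ 288 (mod 2699). Now have -(288/2699).
Factor out 2: 288 = 2^5·9. Since 2699 ≡ 3 (mod 8), (2/2699) = -1, and (2/2699)^5 = -1. Now have (9/2699).
9 ≡ 1 (mod 4), so quadratic reciprocity gives (9/2699) = (2699/9). Reduce: 2699 ≡ 8 (mod 9). Now have (8/9).
Factor out 2: 8 = 2^3. Since 9 ≡ 1 (mod 8), (2/9) = +1, and (2/9)^3 = +1. Now have (1/9).
(1/9) = 1. Collecting the sign factors: 1.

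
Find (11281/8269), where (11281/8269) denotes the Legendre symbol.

1

Reduce the numerator: 11281 ≡ 3012 (mod 8269), so (11281/8269) = (3012/8269).
Factor out 2: 3012 = 2^2·753. Since 8269 ≡ 5 (mod 8), (2/8269) = -1, and (2/8269)^2 = +1. Now have (753/8269).
753 ≡ 1 (mod 4), so quadratic reciprocity gives (753/8269) = (8269/753). Reduce: 8269 ≡ 739 (mod 753). Now have (739/753).
753 ≡ 1 (mod 4), so quadratic reciprocity gives (739/753) = (753/739). Reduce: 753 ≡ 14 (mod 739). Now have (14/739).
Factor out 2: 14 = 2·7. Since 739 ≡ 3 (mod 8), (2/739) = -1. Now have -(7/739).
Both 7 ≡ 3 and 739 ≡ 3 (mod 4), so reciprocity gives (7/739) = -(739/7). Reduce: 739 ≡ 4 (mod 7). Now have (4/7).
Factor out 2: 4 = 2^2. Since 7 ≡ 7 (mod 8), (2/7) = +1, and (2/7)^2 = +1. Now have (1/7).
(1/7) = 1. Collecting the sign factors: 1.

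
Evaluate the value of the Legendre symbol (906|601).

Reduce the numerator: 906 ≡ 305 (mod 601), so (906|601) = (305|601).
305 ≡ 1 (mod 4), so quadratic reciprocity gives (305|601) = (601|305). Reduce: 601 ≡ 296 (mod 305). Now have (296|305).
Factor out 2: 296 = 2^3·37. Since 305 ≡ 1 (mod 8), (2|305) = +1, and (2|305)^3 = +1. Now have (37|305).
37 ≡ 1 (mod 4), so quadratic reciprocity gives (37|305) = (305|37). Reduce: 305 ≡ 9 (mod 37). Now have (9|37).
9 ≡ 1 (mod 4), so quadratic reciprocity gives (9|37) = (37|9). Reduce: 37 ≡ 1 (mod 9). Now have (1|9).
(1|9) = 1. Collecting the sign factors: 1.

1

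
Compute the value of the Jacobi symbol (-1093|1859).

Reduce the numerator: -1093 ≡ 766 (mod 1859), so (-1093|1859) = (766|1859).
Factor out 2: 766 = 2·383. Since 1859 ≡ 3 (mod 8), (2|1859) = -1. Now have -(383|1859).
Both 383 ≡ 3 and 1859 ≡ 3 (mod 4), so reciprocity gives (383|1859) = -(1859|383). Reduce: 1859 ≡ 327 (mod 383). Now have (327|383).
Both 327 ≡ 3 and 383 ≡ 3 (mod 4), so reciprocity gives (327|383) = -(383|327). Reduce: 383 ≡ 56 (mod 327). Now have -(56|327).
Factor out 2: 56 = 2^3·7. Since 327 ≡ 7 (mod 8), (2|327) = +1, and (2|327)^3 = +1. Now have -(7|327).
Both 7 ≡ 3 and 327 ≡ 3 (mod 4), so reciprocity gives (7|327) = -(327|7). Reduce: 327 ≡ 5 (mod 7). Now have (5|7).
5 ≡ 1 (mod 4), so quadratic reciprocity gives (5|7) = (7|5). Reduce: 7 ≡ 2 (mod 5). Now have (2|5).
Factor out 2: 2 = 2. Since 5 ≡ 5 (mod 8), (2|5) = -1. Now have -(1|5).
(1|5) = 1. Collecting the sign factors: -1.

-1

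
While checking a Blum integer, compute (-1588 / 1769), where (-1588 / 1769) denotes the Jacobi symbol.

-1

(-1588 / 1769)
  = (1588 / 1769)    [1769 ≡ 1 mod 4 ⇒ (-1 / 1769) = +1]
  = (397 / 1769)    [1769 ≡ 1 mod 8 ⇒ (2 / 1769)^2 = +1]
  = (1769 / 397)    [QR: 397 ≡ 1 mod 4, sign kept]
  = (181 / 397)    [1769 ≡ 181 mod 397]
  = (397 / 181)    [QR: 181 ≡ 1 mod 4, sign kept]
  = (35 / 181)    [397 ≡ 35 mod 181]
  = (181 / 35)    [QR: 181 ≡ 1 mod 4, sign kept]
  = (6 / 35)    [181 ≡ 6 mod 35]
  = -(3 / 35)    [35 ≡ 3 mod 8 ⇒ (2 / 35) = -1]
  = (35 / 3)    [QR: both ≡ 3 mod 4, sign flips]
  = (2 / 3)    [35 ≡ 2 mod 3]
  = -(1 / 3)    [3 ≡ 3 mod 8 ⇒ (2 / 3) = -1]
  = -1    [(1 / 3) = 1]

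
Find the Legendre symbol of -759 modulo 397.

1

(-759 / 397)
  = (759 / 397)    [397 ≡ 1 mod 4 ⇒ (-1 / 397) = +1]
  = (362 / 397)    [759 ≡ 362 mod 397]
  = -(181 / 397)    [397 ≡ 5 mod 8 ⇒ (2 / 397) = -1]
  = -(397 / 181)    [QR: 181 ≡ 1 mod 4, sign kept]
  = -(35 / 181)    [397 ≡ 35 mod 181]
  = -(181 / 35)    [QR: 181 ≡ 1 mod 4, sign kept]
  = -(6 / 35)    [181 ≡ 6 mod 35]
  = (3 / 35)    [35 ≡ 3 mod 8 ⇒ (2 / 35) = -1]
  = -(35 / 3)    [QR: both ≡ 3 mod 4, sign flips]
  = -(2 / 3)    [35 ≡ 2 mod 3]
  = (1 / 3)    [3 ≡ 3 mod 8 ⇒ (2 / 3) = -1]
  = 1    [(1 / 3) = 1]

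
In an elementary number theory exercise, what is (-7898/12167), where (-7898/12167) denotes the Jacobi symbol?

-1

(-7898/12167)
  = (4269/12167)    [-7898 ≡ 4269 mod 12167]
  = (12167/4269)    [QR: 4269 ≡ 1 mod 4, sign kept]
  = (3629/4269)    [12167 ≡ 3629 mod 4269]
  = (4269/3629)    [QR: 3629 ≡ 1 mod 4, sign kept]
  = (640/3629)    [4269 ≡ 640 mod 3629]
  = -(5/3629)    [3629 ≡ 5 mod 8 ⇒ (2/3629)^7 = -1]
  = -(3629/5)    [QR: 5 ≡ 1 mod 4, sign kept]
  = -(4/5)    [3629 ≡ 4 mod 5]
  = -(1/5)    [5 ≡ 5 mod 8 ⇒ (2/5)^2 = +1]
  = -1    [(1/5) = 1]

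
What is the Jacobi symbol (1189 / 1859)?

1

(1189 / 1859)
  = (1859 / 1189)    [QR: 1189 ≡ 1 mod 4, sign kept]
  = (670 / 1189)    [1859 ≡ 670 mod 1189]
  = -(335 / 1189)    [1189 ≡ 5 mod 8 ⇒ (2 / 1189) = -1]
  = -(1189 / 335)    [QR: 1189 ≡ 1 mod 4, sign kept]
  = -(184 / 335)    [1189 ≡ 184 mod 335]
  = -(23 / 335)    [335 ≡ 7 mod 8 ⇒ (2 / 335)^3 = +1]
  = (335 / 23)    [QR: both ≡ 3 mod 4, sign flips]
  = (13 / 23)    [335 ≡ 13 mod 23]
  = (23 / 13)    [QR: 13 ≡ 1 mod 4, sign kept]
  = (10 / 13)    [23 ≡ 10 mod 13]
  = -(5 / 13)    [13 ≡ 5 mod 8 ⇒ (2 / 13) = -1]
  = -(13 / 5)    [QR: 5 ≡ 1 mod 4, sign kept]
  = -(3 / 5)    [13 ≡ 3 mod 5]
  = -(5 / 3)    [QR: 5 ≡ 1 mod 4, sign kept]
  = -(2 / 3)    [5 ≡ 2 mod 3]
  = (1 / 3)    [3 ≡ 3 mod 8 ⇒ (2 / 3) = -1]
  = 1    [(1 / 3) = 1]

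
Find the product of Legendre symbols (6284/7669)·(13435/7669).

-1

By multiplicativity, (6284·13435/7669) = (6284/7669)·(13435/7669).
First factor (6284/7669):
Factor out 2: 6284 = 2^2·1571. Since 7669 ≡ 5 (mod 8), (2/7669) = -1, and (2/7669)^2 = +1. Now have (1571/7669).
7669 ≡ 1 (mod 4), so quadratic reciprocity gives (1571/7669) = (7669/1571). Reduce: 7669 ≡ 1385 (mod 1571). Now have (1385/1571).
1385 ≡ 1 (mod 4), so quadratic reciprocity gives (1385/1571) = (1571/1385). Reduce: 1571 ≡ 186 (mod 1385). Now have (186/1385).
Factor out 2: 186 = 2·93. Since 1385 ≡ 1 (mod 8), (2/1385) = +1. Now have (93/1385).
93 ≡ 1 (mod 4), so quadratic reciprocity gives (93/1385) = (1385/93). Reduce: 1385 ≡ 83 (mod 93). Now have (83/93).
93 ≡ 1 (mod 4), so quadratic reciprocity gives (83/93) = (93/83). Reduce: 93 ≡ 10 (mod 83). Now have (10/83).
Factor out 2: 10 = 2·5. Since 83 ≡ 3 (mod 8), (2/83) = -1. Now have -(5/83).
5 ≡ 1 (mod 4), so quadratic reciprocity gives (5/83) = (83/5). Reduce: 83 ≡ 3 (mod 5). Now have -(3/5).
5 ≡ 1 (mod 4), so quadratic reciprocity gives (3/5) = (5/3). Reduce: 5 ≡ 2 (mod 3). Now have -(2/3).
Factor out 2: 2 = 2. Since 3 ≡ 3 (mod 8), (2/3) = -1. Now have (1/3).
(1/3) = 1. Collecting the sign factors: 1.
Second factor (13435/7669):
Reduce the numerator: 13435 ≡ 5766 (mod 7669), so (13435/7669) = (5766/7669).
Factor out 2: 5766 = 2·2883. Since 7669 ≡ 5 (mod 8), (2/7669) = -1. Now have -(2883/7669).
7669 ≡ 1 (mod 4), so quadratic reciprocity gives (2883/7669) = (7669/2883). Reduce: 7669 ≡ 1903 (mod 2883). Now have -(1903/2883).
Both 1903 ≡ 3 and 2883 ≡ 3 (mod 4), so reciprocity gives (1903/2883) = -(2883/1903). Reduce: 2883 ≡ 980 (mod 1903). Now have (980/1903).
Factor out 2: 980 = 2^2·245. Since 1903 ≡ 7 (mod 8), (2/1903) = +1, and (2/1903)^2 = +1. Now have (245/1903).
245 ≡ 1 (mod 4), so quadratic reciprocity gives (245/1903) = (1903/245). Reduce: 1903 ≡ 188 (mod 245). Now have (188/245).
Factor out 2: 188 = 2^2·47. Since 245 ≡ 5 (mod 8), (2/245) = -1, and (2/245)^2 = +1. Now have (47/245).
245 ≡ 1 (mod 4), so quadratic reciprocity gives (47/245) = (245/47). Reduce: 245 ≡ 10 (mod 47). Now have (10/47).
Factor out 2: 10 = 2·5. Since 47 ≡ 7 (mod 8), (2/47) = +1. Now have (5/47).
5 ≡ 1 (mod 4), so quadratic reciprocity gives (5/47) = (47/5). Reduce: 47 ≡ 2 (mod 5). Now have (2/5).
Factor out 2: 2 = 2. Since 5 ≡ 5 (mod 8), (2/5) = -1. Now have -(1/5).
(1/5) = 1. Collecting the sign factors: -1.
Product: (1)·(-1) = -1.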